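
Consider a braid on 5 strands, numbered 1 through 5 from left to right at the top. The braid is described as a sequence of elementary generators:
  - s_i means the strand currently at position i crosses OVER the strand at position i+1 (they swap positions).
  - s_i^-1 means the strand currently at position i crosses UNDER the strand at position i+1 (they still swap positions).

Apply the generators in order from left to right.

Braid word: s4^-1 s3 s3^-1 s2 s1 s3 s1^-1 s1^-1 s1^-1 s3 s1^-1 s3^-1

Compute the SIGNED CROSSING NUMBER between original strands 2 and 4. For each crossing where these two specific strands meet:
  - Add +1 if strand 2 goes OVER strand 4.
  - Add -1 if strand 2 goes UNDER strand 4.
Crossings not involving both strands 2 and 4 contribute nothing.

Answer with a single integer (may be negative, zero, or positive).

Gen 1: crossing 4x5. Both 2&4? no. Sum: 0
Gen 2: crossing 3x5. Both 2&4? no. Sum: 0
Gen 3: crossing 5x3. Both 2&4? no. Sum: 0
Gen 4: crossing 2x3. Both 2&4? no. Sum: 0
Gen 5: crossing 1x3. Both 2&4? no. Sum: 0
Gen 6: crossing 2x5. Both 2&4? no. Sum: 0
Gen 7: crossing 3x1. Both 2&4? no. Sum: 0
Gen 8: crossing 1x3. Both 2&4? no. Sum: 0
Gen 9: crossing 3x1. Both 2&4? no. Sum: 0
Gen 10: crossing 5x2. Both 2&4? no. Sum: 0
Gen 11: crossing 1x3. Both 2&4? no. Sum: 0
Gen 12: crossing 2x5. Both 2&4? no. Sum: 0

Answer: 0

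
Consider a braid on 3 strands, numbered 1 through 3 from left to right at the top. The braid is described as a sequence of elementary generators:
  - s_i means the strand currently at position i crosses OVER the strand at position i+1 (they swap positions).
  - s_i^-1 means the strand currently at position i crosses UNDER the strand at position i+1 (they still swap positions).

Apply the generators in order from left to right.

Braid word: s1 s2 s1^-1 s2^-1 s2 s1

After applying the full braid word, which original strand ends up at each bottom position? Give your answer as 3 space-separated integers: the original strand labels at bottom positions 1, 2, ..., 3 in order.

Gen 1 (s1): strand 1 crosses over strand 2. Perm now: [2 1 3]
Gen 2 (s2): strand 1 crosses over strand 3. Perm now: [2 3 1]
Gen 3 (s1^-1): strand 2 crosses under strand 3. Perm now: [3 2 1]
Gen 4 (s2^-1): strand 2 crosses under strand 1. Perm now: [3 1 2]
Gen 5 (s2): strand 1 crosses over strand 2. Perm now: [3 2 1]
Gen 6 (s1): strand 3 crosses over strand 2. Perm now: [2 3 1]

Answer: 2 3 1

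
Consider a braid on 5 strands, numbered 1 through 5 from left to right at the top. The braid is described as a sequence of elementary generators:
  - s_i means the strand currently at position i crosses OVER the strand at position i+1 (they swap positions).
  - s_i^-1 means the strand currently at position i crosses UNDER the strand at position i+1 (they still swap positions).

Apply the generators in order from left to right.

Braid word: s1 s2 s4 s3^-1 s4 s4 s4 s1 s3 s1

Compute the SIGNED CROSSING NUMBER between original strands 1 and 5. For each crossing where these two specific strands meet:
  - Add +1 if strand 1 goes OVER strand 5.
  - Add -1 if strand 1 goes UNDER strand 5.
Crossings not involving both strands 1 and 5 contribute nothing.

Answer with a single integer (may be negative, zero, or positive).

Answer: -1

Derivation:
Gen 1: crossing 1x2. Both 1&5? no. Sum: 0
Gen 2: crossing 1x3. Both 1&5? no. Sum: 0
Gen 3: crossing 4x5. Both 1&5? no. Sum: 0
Gen 4: 1 under 5. Both 1&5? yes. Contrib: -1. Sum: -1
Gen 5: crossing 1x4. Both 1&5? no. Sum: -1
Gen 6: crossing 4x1. Both 1&5? no. Sum: -1
Gen 7: crossing 1x4. Both 1&5? no. Sum: -1
Gen 8: crossing 2x3. Both 1&5? no. Sum: -1
Gen 9: crossing 5x4. Both 1&5? no. Sum: -1
Gen 10: crossing 3x2. Both 1&5? no. Sum: -1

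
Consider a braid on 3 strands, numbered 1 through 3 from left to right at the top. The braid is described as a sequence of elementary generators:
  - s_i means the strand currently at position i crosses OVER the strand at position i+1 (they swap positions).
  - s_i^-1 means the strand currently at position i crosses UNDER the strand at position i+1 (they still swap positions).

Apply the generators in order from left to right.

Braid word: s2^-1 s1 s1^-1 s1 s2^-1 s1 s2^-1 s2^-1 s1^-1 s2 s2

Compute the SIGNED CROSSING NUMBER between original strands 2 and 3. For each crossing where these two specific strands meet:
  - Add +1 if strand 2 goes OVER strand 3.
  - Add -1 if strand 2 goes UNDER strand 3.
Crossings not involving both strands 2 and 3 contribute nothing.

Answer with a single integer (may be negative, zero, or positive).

Answer: -3

Derivation:
Gen 1: 2 under 3. Both 2&3? yes. Contrib: -1. Sum: -1
Gen 2: crossing 1x3. Both 2&3? no. Sum: -1
Gen 3: crossing 3x1. Both 2&3? no. Sum: -1
Gen 4: crossing 1x3. Both 2&3? no. Sum: -1
Gen 5: crossing 1x2. Both 2&3? no. Sum: -1
Gen 6: 3 over 2. Both 2&3? yes. Contrib: -1. Sum: -2
Gen 7: crossing 3x1. Both 2&3? no. Sum: -2
Gen 8: crossing 1x3. Both 2&3? no. Sum: -2
Gen 9: 2 under 3. Both 2&3? yes. Contrib: -1. Sum: -3
Gen 10: crossing 2x1. Both 2&3? no. Sum: -3
Gen 11: crossing 1x2. Both 2&3? no. Sum: -3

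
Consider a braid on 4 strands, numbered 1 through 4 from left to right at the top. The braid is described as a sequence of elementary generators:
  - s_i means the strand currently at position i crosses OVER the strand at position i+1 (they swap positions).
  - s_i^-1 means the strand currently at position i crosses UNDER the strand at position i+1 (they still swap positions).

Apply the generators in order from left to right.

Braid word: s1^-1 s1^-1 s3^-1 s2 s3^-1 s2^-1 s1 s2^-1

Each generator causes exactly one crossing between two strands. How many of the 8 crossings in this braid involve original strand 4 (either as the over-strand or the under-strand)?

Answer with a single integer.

Gen 1: crossing 1x2. Involves strand 4? no. Count so far: 0
Gen 2: crossing 2x1. Involves strand 4? no. Count so far: 0
Gen 3: crossing 3x4. Involves strand 4? yes. Count so far: 1
Gen 4: crossing 2x4. Involves strand 4? yes. Count so far: 2
Gen 5: crossing 2x3. Involves strand 4? no. Count so far: 2
Gen 6: crossing 4x3. Involves strand 4? yes. Count so far: 3
Gen 7: crossing 1x3. Involves strand 4? no. Count so far: 3
Gen 8: crossing 1x4. Involves strand 4? yes. Count so far: 4

Answer: 4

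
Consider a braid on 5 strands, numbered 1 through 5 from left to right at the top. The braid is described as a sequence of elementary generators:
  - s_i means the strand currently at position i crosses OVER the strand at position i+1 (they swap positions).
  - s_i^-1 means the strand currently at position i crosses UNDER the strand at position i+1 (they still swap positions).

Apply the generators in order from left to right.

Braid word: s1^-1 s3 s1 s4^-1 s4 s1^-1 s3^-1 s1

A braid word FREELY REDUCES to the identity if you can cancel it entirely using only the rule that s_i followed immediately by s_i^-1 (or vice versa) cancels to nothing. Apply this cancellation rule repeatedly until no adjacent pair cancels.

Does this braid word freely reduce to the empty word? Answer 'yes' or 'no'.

Answer: yes

Derivation:
Gen 1 (s1^-1): push. Stack: [s1^-1]
Gen 2 (s3): push. Stack: [s1^-1 s3]
Gen 3 (s1): push. Stack: [s1^-1 s3 s1]
Gen 4 (s4^-1): push. Stack: [s1^-1 s3 s1 s4^-1]
Gen 5 (s4): cancels prior s4^-1. Stack: [s1^-1 s3 s1]
Gen 6 (s1^-1): cancels prior s1. Stack: [s1^-1 s3]
Gen 7 (s3^-1): cancels prior s3. Stack: [s1^-1]
Gen 8 (s1): cancels prior s1^-1. Stack: []
Reduced word: (empty)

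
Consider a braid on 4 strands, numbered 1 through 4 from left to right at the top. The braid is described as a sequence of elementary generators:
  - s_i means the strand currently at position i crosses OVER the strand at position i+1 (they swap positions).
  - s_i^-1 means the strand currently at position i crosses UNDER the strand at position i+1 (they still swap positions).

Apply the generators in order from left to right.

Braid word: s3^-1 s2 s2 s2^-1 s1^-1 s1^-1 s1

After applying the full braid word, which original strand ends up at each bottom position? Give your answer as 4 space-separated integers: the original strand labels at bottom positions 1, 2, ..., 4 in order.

Gen 1 (s3^-1): strand 3 crosses under strand 4. Perm now: [1 2 4 3]
Gen 2 (s2): strand 2 crosses over strand 4. Perm now: [1 4 2 3]
Gen 3 (s2): strand 4 crosses over strand 2. Perm now: [1 2 4 3]
Gen 4 (s2^-1): strand 2 crosses under strand 4. Perm now: [1 4 2 3]
Gen 5 (s1^-1): strand 1 crosses under strand 4. Perm now: [4 1 2 3]
Gen 6 (s1^-1): strand 4 crosses under strand 1. Perm now: [1 4 2 3]
Gen 7 (s1): strand 1 crosses over strand 4. Perm now: [4 1 2 3]

Answer: 4 1 2 3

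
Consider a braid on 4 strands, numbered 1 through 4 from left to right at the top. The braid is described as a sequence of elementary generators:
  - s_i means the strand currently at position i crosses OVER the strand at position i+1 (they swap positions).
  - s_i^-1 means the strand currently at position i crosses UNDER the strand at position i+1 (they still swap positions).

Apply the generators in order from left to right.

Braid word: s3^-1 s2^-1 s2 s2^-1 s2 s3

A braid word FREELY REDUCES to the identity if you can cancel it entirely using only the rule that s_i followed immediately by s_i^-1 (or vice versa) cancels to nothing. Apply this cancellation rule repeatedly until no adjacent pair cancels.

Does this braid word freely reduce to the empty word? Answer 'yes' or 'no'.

Answer: yes

Derivation:
Gen 1 (s3^-1): push. Stack: [s3^-1]
Gen 2 (s2^-1): push. Stack: [s3^-1 s2^-1]
Gen 3 (s2): cancels prior s2^-1. Stack: [s3^-1]
Gen 4 (s2^-1): push. Stack: [s3^-1 s2^-1]
Gen 5 (s2): cancels prior s2^-1. Stack: [s3^-1]
Gen 6 (s3): cancels prior s3^-1. Stack: []
Reduced word: (empty)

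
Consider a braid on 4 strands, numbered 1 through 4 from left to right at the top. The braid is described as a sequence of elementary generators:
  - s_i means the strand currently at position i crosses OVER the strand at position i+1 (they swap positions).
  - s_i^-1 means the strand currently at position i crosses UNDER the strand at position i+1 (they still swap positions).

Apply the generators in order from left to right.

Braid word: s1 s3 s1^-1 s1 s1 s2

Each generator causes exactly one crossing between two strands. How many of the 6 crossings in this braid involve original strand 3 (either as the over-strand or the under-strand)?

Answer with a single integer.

Gen 1: crossing 1x2. Involves strand 3? no. Count so far: 0
Gen 2: crossing 3x4. Involves strand 3? yes. Count so far: 1
Gen 3: crossing 2x1. Involves strand 3? no. Count so far: 1
Gen 4: crossing 1x2. Involves strand 3? no. Count so far: 1
Gen 5: crossing 2x1. Involves strand 3? no. Count so far: 1
Gen 6: crossing 2x4. Involves strand 3? no. Count so far: 1

Answer: 1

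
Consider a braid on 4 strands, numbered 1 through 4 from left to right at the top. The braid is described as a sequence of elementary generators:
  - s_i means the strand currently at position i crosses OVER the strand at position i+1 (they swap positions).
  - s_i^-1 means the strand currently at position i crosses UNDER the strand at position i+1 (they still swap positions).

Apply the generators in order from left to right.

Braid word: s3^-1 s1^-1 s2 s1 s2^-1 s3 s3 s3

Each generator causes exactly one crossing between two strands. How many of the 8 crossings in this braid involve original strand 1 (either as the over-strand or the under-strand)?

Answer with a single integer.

Gen 1: crossing 3x4. Involves strand 1? no. Count so far: 0
Gen 2: crossing 1x2. Involves strand 1? yes. Count so far: 1
Gen 3: crossing 1x4. Involves strand 1? yes. Count so far: 2
Gen 4: crossing 2x4. Involves strand 1? no. Count so far: 2
Gen 5: crossing 2x1. Involves strand 1? yes. Count so far: 3
Gen 6: crossing 2x3. Involves strand 1? no. Count so far: 3
Gen 7: crossing 3x2. Involves strand 1? no. Count so far: 3
Gen 8: crossing 2x3. Involves strand 1? no. Count so far: 3

Answer: 3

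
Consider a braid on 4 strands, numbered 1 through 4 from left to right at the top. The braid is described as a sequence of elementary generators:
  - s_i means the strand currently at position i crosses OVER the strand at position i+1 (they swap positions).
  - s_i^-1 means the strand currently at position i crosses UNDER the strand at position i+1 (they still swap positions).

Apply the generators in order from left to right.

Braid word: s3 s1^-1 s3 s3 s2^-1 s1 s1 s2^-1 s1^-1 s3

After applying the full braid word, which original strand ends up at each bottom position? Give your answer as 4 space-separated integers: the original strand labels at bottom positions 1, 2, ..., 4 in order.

Gen 1 (s3): strand 3 crosses over strand 4. Perm now: [1 2 4 3]
Gen 2 (s1^-1): strand 1 crosses under strand 2. Perm now: [2 1 4 3]
Gen 3 (s3): strand 4 crosses over strand 3. Perm now: [2 1 3 4]
Gen 4 (s3): strand 3 crosses over strand 4. Perm now: [2 1 4 3]
Gen 5 (s2^-1): strand 1 crosses under strand 4. Perm now: [2 4 1 3]
Gen 6 (s1): strand 2 crosses over strand 4. Perm now: [4 2 1 3]
Gen 7 (s1): strand 4 crosses over strand 2. Perm now: [2 4 1 3]
Gen 8 (s2^-1): strand 4 crosses under strand 1. Perm now: [2 1 4 3]
Gen 9 (s1^-1): strand 2 crosses under strand 1. Perm now: [1 2 4 3]
Gen 10 (s3): strand 4 crosses over strand 3. Perm now: [1 2 3 4]

Answer: 1 2 3 4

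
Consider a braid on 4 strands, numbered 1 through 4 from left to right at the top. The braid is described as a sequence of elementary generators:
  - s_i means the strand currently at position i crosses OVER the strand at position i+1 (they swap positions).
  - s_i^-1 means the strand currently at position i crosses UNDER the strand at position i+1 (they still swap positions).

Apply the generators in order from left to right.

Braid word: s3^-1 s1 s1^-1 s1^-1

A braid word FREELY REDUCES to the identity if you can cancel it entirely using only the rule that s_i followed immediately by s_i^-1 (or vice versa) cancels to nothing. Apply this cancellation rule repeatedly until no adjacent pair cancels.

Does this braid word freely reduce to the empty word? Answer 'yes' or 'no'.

Answer: no

Derivation:
Gen 1 (s3^-1): push. Stack: [s3^-1]
Gen 2 (s1): push. Stack: [s3^-1 s1]
Gen 3 (s1^-1): cancels prior s1. Stack: [s3^-1]
Gen 4 (s1^-1): push. Stack: [s3^-1 s1^-1]
Reduced word: s3^-1 s1^-1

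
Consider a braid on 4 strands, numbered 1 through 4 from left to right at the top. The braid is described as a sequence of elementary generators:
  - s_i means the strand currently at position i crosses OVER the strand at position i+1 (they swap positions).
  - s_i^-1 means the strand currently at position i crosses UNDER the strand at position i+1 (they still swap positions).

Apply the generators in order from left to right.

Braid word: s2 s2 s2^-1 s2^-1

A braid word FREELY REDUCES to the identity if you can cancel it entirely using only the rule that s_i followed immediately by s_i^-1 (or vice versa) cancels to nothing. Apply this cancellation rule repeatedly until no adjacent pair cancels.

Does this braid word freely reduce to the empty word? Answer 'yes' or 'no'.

Answer: yes

Derivation:
Gen 1 (s2): push. Stack: [s2]
Gen 2 (s2): push. Stack: [s2 s2]
Gen 3 (s2^-1): cancels prior s2. Stack: [s2]
Gen 4 (s2^-1): cancels prior s2. Stack: []
Reduced word: (empty)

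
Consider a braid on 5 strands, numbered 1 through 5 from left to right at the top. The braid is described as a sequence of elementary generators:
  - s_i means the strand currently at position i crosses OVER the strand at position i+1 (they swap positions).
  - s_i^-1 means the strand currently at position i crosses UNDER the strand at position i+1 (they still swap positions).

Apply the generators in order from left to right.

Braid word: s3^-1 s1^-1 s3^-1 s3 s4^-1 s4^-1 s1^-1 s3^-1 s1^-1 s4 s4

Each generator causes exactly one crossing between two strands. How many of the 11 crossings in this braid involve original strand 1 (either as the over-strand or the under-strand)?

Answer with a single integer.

Answer: 3

Derivation:
Gen 1: crossing 3x4. Involves strand 1? no. Count so far: 0
Gen 2: crossing 1x2. Involves strand 1? yes. Count so far: 1
Gen 3: crossing 4x3. Involves strand 1? no. Count so far: 1
Gen 4: crossing 3x4. Involves strand 1? no. Count so far: 1
Gen 5: crossing 3x5. Involves strand 1? no. Count so far: 1
Gen 6: crossing 5x3. Involves strand 1? no. Count so far: 1
Gen 7: crossing 2x1. Involves strand 1? yes. Count so far: 2
Gen 8: crossing 4x3. Involves strand 1? no. Count so far: 2
Gen 9: crossing 1x2. Involves strand 1? yes. Count so far: 3
Gen 10: crossing 4x5. Involves strand 1? no. Count so far: 3
Gen 11: crossing 5x4. Involves strand 1? no. Count so far: 3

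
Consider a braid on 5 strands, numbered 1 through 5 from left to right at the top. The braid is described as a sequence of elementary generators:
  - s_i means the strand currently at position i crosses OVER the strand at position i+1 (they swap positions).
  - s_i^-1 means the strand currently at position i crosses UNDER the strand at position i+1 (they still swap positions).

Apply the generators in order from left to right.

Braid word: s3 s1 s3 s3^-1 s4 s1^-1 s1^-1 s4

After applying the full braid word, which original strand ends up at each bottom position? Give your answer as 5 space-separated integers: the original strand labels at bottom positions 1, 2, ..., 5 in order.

Answer: 2 1 4 3 5

Derivation:
Gen 1 (s3): strand 3 crosses over strand 4. Perm now: [1 2 4 3 5]
Gen 2 (s1): strand 1 crosses over strand 2. Perm now: [2 1 4 3 5]
Gen 3 (s3): strand 4 crosses over strand 3. Perm now: [2 1 3 4 5]
Gen 4 (s3^-1): strand 3 crosses under strand 4. Perm now: [2 1 4 3 5]
Gen 5 (s4): strand 3 crosses over strand 5. Perm now: [2 1 4 5 3]
Gen 6 (s1^-1): strand 2 crosses under strand 1. Perm now: [1 2 4 5 3]
Gen 7 (s1^-1): strand 1 crosses under strand 2. Perm now: [2 1 4 5 3]
Gen 8 (s4): strand 5 crosses over strand 3. Perm now: [2 1 4 3 5]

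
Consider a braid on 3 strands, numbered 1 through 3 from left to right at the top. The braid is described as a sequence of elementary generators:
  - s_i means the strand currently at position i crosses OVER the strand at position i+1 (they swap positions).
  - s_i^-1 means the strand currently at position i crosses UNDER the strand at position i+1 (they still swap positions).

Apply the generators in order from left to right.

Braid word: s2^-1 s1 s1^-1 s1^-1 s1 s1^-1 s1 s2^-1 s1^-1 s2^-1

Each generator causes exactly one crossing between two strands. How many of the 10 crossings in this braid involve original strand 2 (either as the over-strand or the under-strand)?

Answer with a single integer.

Answer: 3

Derivation:
Gen 1: crossing 2x3. Involves strand 2? yes. Count so far: 1
Gen 2: crossing 1x3. Involves strand 2? no. Count so far: 1
Gen 3: crossing 3x1. Involves strand 2? no. Count so far: 1
Gen 4: crossing 1x3. Involves strand 2? no. Count so far: 1
Gen 5: crossing 3x1. Involves strand 2? no. Count so far: 1
Gen 6: crossing 1x3. Involves strand 2? no. Count so far: 1
Gen 7: crossing 3x1. Involves strand 2? no. Count so far: 1
Gen 8: crossing 3x2. Involves strand 2? yes. Count so far: 2
Gen 9: crossing 1x2. Involves strand 2? yes. Count so far: 3
Gen 10: crossing 1x3. Involves strand 2? no. Count so far: 3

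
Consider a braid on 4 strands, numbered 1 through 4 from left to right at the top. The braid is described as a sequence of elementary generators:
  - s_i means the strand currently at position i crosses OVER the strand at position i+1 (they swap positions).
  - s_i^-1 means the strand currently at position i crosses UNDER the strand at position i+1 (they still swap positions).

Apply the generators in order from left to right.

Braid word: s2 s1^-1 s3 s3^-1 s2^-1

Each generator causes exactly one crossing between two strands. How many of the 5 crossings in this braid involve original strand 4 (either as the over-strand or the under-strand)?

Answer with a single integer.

Answer: 2

Derivation:
Gen 1: crossing 2x3. Involves strand 4? no. Count so far: 0
Gen 2: crossing 1x3. Involves strand 4? no. Count so far: 0
Gen 3: crossing 2x4. Involves strand 4? yes. Count so far: 1
Gen 4: crossing 4x2. Involves strand 4? yes. Count so far: 2
Gen 5: crossing 1x2. Involves strand 4? no. Count so far: 2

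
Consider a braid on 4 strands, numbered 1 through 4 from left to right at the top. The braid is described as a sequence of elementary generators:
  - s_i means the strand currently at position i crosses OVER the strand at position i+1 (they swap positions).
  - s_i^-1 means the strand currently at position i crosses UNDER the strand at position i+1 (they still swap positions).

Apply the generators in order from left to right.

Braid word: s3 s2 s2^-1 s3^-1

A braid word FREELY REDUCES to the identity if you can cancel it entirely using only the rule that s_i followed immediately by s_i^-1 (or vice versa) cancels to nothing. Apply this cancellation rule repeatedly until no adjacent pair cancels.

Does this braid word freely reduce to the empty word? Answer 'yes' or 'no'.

Gen 1 (s3): push. Stack: [s3]
Gen 2 (s2): push. Stack: [s3 s2]
Gen 3 (s2^-1): cancels prior s2. Stack: [s3]
Gen 4 (s3^-1): cancels prior s3. Stack: []
Reduced word: (empty)

Answer: yes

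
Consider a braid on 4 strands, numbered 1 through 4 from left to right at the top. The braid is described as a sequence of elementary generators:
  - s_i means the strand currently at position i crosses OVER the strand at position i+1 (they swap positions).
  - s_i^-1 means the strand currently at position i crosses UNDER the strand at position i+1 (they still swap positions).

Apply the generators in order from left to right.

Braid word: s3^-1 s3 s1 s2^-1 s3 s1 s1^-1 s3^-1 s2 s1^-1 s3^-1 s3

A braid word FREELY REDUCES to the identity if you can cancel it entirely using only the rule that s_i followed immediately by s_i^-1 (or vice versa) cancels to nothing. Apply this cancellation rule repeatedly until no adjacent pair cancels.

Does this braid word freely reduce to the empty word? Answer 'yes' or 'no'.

Gen 1 (s3^-1): push. Stack: [s3^-1]
Gen 2 (s3): cancels prior s3^-1. Stack: []
Gen 3 (s1): push. Stack: [s1]
Gen 4 (s2^-1): push. Stack: [s1 s2^-1]
Gen 5 (s3): push. Stack: [s1 s2^-1 s3]
Gen 6 (s1): push. Stack: [s1 s2^-1 s3 s1]
Gen 7 (s1^-1): cancels prior s1. Stack: [s1 s2^-1 s3]
Gen 8 (s3^-1): cancels prior s3. Stack: [s1 s2^-1]
Gen 9 (s2): cancels prior s2^-1. Stack: [s1]
Gen 10 (s1^-1): cancels prior s1. Stack: []
Gen 11 (s3^-1): push. Stack: [s3^-1]
Gen 12 (s3): cancels prior s3^-1. Stack: []
Reduced word: (empty)

Answer: yes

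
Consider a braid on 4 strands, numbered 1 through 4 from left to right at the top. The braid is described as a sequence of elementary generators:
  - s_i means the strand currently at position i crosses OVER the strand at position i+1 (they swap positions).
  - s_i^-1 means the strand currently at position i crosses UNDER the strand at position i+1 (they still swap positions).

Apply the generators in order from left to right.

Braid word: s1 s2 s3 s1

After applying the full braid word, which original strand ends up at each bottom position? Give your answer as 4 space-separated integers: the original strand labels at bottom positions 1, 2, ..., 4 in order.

Answer: 3 2 4 1

Derivation:
Gen 1 (s1): strand 1 crosses over strand 2. Perm now: [2 1 3 4]
Gen 2 (s2): strand 1 crosses over strand 3. Perm now: [2 3 1 4]
Gen 3 (s3): strand 1 crosses over strand 4. Perm now: [2 3 4 1]
Gen 4 (s1): strand 2 crosses over strand 3. Perm now: [3 2 4 1]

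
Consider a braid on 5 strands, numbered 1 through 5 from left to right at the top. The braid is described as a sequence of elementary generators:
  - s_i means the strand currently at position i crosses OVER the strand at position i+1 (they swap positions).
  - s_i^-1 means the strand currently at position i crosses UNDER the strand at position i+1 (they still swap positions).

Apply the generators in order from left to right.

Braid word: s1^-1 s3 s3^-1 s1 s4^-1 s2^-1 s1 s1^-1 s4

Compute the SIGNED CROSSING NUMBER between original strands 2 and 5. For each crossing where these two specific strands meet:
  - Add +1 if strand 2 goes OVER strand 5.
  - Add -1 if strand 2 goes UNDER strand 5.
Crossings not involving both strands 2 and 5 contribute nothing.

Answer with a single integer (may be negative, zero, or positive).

Gen 1: crossing 1x2. Both 2&5? no. Sum: 0
Gen 2: crossing 3x4. Both 2&5? no. Sum: 0
Gen 3: crossing 4x3. Both 2&5? no. Sum: 0
Gen 4: crossing 2x1. Both 2&5? no. Sum: 0
Gen 5: crossing 4x5. Both 2&5? no. Sum: 0
Gen 6: crossing 2x3. Both 2&5? no. Sum: 0
Gen 7: crossing 1x3. Both 2&5? no. Sum: 0
Gen 8: crossing 3x1. Both 2&5? no. Sum: 0
Gen 9: crossing 5x4. Both 2&5? no. Sum: 0

Answer: 0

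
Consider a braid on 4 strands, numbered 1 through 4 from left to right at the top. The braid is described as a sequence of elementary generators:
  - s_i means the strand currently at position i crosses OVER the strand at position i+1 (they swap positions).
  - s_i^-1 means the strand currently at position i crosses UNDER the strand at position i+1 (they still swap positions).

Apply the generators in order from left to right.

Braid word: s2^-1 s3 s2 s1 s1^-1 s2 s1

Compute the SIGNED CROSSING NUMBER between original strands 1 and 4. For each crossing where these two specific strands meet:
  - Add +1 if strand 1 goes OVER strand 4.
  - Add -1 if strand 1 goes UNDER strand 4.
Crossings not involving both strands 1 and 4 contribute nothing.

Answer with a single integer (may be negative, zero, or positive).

Answer: 2

Derivation:
Gen 1: crossing 2x3. Both 1&4? no. Sum: 0
Gen 2: crossing 2x4. Both 1&4? no. Sum: 0
Gen 3: crossing 3x4. Both 1&4? no. Sum: 0
Gen 4: 1 over 4. Both 1&4? yes. Contrib: +1. Sum: 1
Gen 5: 4 under 1. Both 1&4? yes. Contrib: +1. Sum: 2
Gen 6: crossing 4x3. Both 1&4? no. Sum: 2
Gen 7: crossing 1x3. Both 1&4? no. Sum: 2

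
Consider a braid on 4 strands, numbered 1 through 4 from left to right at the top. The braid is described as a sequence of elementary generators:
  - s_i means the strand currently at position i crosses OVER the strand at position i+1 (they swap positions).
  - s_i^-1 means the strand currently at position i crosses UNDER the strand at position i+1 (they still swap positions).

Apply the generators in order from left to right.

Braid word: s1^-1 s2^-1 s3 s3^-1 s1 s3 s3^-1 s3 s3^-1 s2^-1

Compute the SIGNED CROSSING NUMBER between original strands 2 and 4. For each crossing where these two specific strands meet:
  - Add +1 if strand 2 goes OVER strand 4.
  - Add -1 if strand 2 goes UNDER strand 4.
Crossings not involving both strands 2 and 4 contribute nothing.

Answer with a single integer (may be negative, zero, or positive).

Answer: 0

Derivation:
Gen 1: crossing 1x2. Both 2&4? no. Sum: 0
Gen 2: crossing 1x3. Both 2&4? no. Sum: 0
Gen 3: crossing 1x4. Both 2&4? no. Sum: 0
Gen 4: crossing 4x1. Both 2&4? no. Sum: 0
Gen 5: crossing 2x3. Both 2&4? no. Sum: 0
Gen 6: crossing 1x4. Both 2&4? no. Sum: 0
Gen 7: crossing 4x1. Both 2&4? no. Sum: 0
Gen 8: crossing 1x4. Both 2&4? no. Sum: 0
Gen 9: crossing 4x1. Both 2&4? no. Sum: 0
Gen 10: crossing 2x1. Both 2&4? no. Sum: 0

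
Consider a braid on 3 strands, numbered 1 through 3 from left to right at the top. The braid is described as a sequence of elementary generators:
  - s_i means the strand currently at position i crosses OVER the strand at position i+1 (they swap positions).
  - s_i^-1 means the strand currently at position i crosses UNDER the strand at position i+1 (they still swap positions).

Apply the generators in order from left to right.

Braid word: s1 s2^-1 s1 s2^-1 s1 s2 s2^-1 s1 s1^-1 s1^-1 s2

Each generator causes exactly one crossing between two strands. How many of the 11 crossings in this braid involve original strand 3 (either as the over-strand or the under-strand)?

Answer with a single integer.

Gen 1: crossing 1x2. Involves strand 3? no. Count so far: 0
Gen 2: crossing 1x3. Involves strand 3? yes. Count so far: 1
Gen 3: crossing 2x3. Involves strand 3? yes. Count so far: 2
Gen 4: crossing 2x1. Involves strand 3? no. Count so far: 2
Gen 5: crossing 3x1. Involves strand 3? yes. Count so far: 3
Gen 6: crossing 3x2. Involves strand 3? yes. Count so far: 4
Gen 7: crossing 2x3. Involves strand 3? yes. Count so far: 5
Gen 8: crossing 1x3. Involves strand 3? yes. Count so far: 6
Gen 9: crossing 3x1. Involves strand 3? yes. Count so far: 7
Gen 10: crossing 1x3. Involves strand 3? yes. Count so far: 8
Gen 11: crossing 1x2. Involves strand 3? no. Count so far: 8

Answer: 8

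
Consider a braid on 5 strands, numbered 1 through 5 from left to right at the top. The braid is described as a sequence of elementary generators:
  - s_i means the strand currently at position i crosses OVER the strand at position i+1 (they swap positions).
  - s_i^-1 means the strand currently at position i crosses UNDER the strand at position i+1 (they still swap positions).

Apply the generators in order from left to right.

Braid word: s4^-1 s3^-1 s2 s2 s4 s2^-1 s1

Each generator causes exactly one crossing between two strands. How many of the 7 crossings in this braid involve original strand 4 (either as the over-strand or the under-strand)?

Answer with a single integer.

Gen 1: crossing 4x5. Involves strand 4? yes. Count so far: 1
Gen 2: crossing 3x5. Involves strand 4? no. Count so far: 1
Gen 3: crossing 2x5. Involves strand 4? no. Count so far: 1
Gen 4: crossing 5x2. Involves strand 4? no. Count so far: 1
Gen 5: crossing 3x4. Involves strand 4? yes. Count so far: 2
Gen 6: crossing 2x5. Involves strand 4? no. Count so far: 2
Gen 7: crossing 1x5. Involves strand 4? no. Count so far: 2

Answer: 2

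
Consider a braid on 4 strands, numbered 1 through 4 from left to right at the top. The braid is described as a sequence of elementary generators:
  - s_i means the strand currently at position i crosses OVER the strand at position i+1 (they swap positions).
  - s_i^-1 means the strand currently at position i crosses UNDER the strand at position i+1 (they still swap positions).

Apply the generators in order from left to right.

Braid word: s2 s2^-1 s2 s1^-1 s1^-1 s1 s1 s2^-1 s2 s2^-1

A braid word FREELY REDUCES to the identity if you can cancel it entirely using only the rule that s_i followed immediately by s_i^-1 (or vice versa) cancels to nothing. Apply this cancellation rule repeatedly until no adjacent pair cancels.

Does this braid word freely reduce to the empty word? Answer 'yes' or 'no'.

Answer: yes

Derivation:
Gen 1 (s2): push. Stack: [s2]
Gen 2 (s2^-1): cancels prior s2. Stack: []
Gen 3 (s2): push. Stack: [s2]
Gen 4 (s1^-1): push. Stack: [s2 s1^-1]
Gen 5 (s1^-1): push. Stack: [s2 s1^-1 s1^-1]
Gen 6 (s1): cancels prior s1^-1. Stack: [s2 s1^-1]
Gen 7 (s1): cancels prior s1^-1. Stack: [s2]
Gen 8 (s2^-1): cancels prior s2. Stack: []
Gen 9 (s2): push. Stack: [s2]
Gen 10 (s2^-1): cancels prior s2. Stack: []
Reduced word: (empty)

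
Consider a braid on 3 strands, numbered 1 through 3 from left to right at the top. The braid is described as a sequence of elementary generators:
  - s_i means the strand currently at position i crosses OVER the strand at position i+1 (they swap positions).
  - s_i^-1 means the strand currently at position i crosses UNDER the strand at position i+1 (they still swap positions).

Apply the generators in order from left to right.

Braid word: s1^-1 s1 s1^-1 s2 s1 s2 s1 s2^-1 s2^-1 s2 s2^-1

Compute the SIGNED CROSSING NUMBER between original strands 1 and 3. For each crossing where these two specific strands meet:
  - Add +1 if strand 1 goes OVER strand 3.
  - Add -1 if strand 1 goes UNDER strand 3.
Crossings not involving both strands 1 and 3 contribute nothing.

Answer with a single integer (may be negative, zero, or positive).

Gen 1: crossing 1x2. Both 1&3? no. Sum: 0
Gen 2: crossing 2x1. Both 1&3? no. Sum: 0
Gen 3: crossing 1x2. Both 1&3? no. Sum: 0
Gen 4: 1 over 3. Both 1&3? yes. Contrib: +1. Sum: 1
Gen 5: crossing 2x3. Both 1&3? no. Sum: 1
Gen 6: crossing 2x1. Both 1&3? no. Sum: 1
Gen 7: 3 over 1. Both 1&3? yes. Contrib: -1. Sum: 0
Gen 8: crossing 3x2. Both 1&3? no. Sum: 0
Gen 9: crossing 2x3. Both 1&3? no. Sum: 0
Gen 10: crossing 3x2. Both 1&3? no. Sum: 0
Gen 11: crossing 2x3. Both 1&3? no. Sum: 0

Answer: 0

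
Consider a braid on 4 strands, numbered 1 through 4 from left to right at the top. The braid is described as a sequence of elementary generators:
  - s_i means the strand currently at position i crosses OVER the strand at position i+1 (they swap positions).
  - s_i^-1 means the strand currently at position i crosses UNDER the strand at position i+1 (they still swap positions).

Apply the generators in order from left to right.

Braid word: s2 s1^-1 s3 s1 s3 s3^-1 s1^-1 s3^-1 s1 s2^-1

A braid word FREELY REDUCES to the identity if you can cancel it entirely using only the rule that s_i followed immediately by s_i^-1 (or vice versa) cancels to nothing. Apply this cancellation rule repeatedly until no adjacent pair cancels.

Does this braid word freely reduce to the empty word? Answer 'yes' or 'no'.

Answer: yes

Derivation:
Gen 1 (s2): push. Stack: [s2]
Gen 2 (s1^-1): push. Stack: [s2 s1^-1]
Gen 3 (s3): push. Stack: [s2 s1^-1 s3]
Gen 4 (s1): push. Stack: [s2 s1^-1 s3 s1]
Gen 5 (s3): push. Stack: [s2 s1^-1 s3 s1 s3]
Gen 6 (s3^-1): cancels prior s3. Stack: [s2 s1^-1 s3 s1]
Gen 7 (s1^-1): cancels prior s1. Stack: [s2 s1^-1 s3]
Gen 8 (s3^-1): cancels prior s3. Stack: [s2 s1^-1]
Gen 9 (s1): cancels prior s1^-1. Stack: [s2]
Gen 10 (s2^-1): cancels prior s2. Stack: []
Reduced word: (empty)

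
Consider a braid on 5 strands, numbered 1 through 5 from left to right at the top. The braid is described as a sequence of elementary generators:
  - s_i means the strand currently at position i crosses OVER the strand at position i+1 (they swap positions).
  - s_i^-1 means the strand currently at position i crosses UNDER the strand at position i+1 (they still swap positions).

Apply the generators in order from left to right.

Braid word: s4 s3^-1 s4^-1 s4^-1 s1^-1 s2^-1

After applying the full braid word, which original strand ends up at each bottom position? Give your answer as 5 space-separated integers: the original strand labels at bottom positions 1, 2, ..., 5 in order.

Answer: 2 5 1 3 4

Derivation:
Gen 1 (s4): strand 4 crosses over strand 5. Perm now: [1 2 3 5 4]
Gen 2 (s3^-1): strand 3 crosses under strand 5. Perm now: [1 2 5 3 4]
Gen 3 (s4^-1): strand 3 crosses under strand 4. Perm now: [1 2 5 4 3]
Gen 4 (s4^-1): strand 4 crosses under strand 3. Perm now: [1 2 5 3 4]
Gen 5 (s1^-1): strand 1 crosses under strand 2. Perm now: [2 1 5 3 4]
Gen 6 (s2^-1): strand 1 crosses under strand 5. Perm now: [2 5 1 3 4]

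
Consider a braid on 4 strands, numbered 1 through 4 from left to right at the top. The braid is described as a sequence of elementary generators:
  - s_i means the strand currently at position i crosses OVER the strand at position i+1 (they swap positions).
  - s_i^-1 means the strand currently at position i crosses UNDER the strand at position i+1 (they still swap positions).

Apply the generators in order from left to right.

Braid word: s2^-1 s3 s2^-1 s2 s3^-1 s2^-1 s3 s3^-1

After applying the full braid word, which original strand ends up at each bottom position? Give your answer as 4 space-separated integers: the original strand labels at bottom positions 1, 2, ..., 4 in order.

Gen 1 (s2^-1): strand 2 crosses under strand 3. Perm now: [1 3 2 4]
Gen 2 (s3): strand 2 crosses over strand 4. Perm now: [1 3 4 2]
Gen 3 (s2^-1): strand 3 crosses under strand 4. Perm now: [1 4 3 2]
Gen 4 (s2): strand 4 crosses over strand 3. Perm now: [1 3 4 2]
Gen 5 (s3^-1): strand 4 crosses under strand 2. Perm now: [1 3 2 4]
Gen 6 (s2^-1): strand 3 crosses under strand 2. Perm now: [1 2 3 4]
Gen 7 (s3): strand 3 crosses over strand 4. Perm now: [1 2 4 3]
Gen 8 (s3^-1): strand 4 crosses under strand 3. Perm now: [1 2 3 4]

Answer: 1 2 3 4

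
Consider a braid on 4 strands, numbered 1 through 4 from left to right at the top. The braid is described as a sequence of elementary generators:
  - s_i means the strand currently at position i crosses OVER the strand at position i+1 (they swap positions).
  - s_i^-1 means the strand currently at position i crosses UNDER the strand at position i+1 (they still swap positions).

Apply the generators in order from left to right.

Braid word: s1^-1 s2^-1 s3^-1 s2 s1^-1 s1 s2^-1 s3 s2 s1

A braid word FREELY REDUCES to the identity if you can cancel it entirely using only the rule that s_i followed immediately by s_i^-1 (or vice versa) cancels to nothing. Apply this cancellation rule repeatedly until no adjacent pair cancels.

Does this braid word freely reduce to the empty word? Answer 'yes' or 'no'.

Answer: yes

Derivation:
Gen 1 (s1^-1): push. Stack: [s1^-1]
Gen 2 (s2^-1): push. Stack: [s1^-1 s2^-1]
Gen 3 (s3^-1): push. Stack: [s1^-1 s2^-1 s3^-1]
Gen 4 (s2): push. Stack: [s1^-1 s2^-1 s3^-1 s2]
Gen 5 (s1^-1): push. Stack: [s1^-1 s2^-1 s3^-1 s2 s1^-1]
Gen 6 (s1): cancels prior s1^-1. Stack: [s1^-1 s2^-1 s3^-1 s2]
Gen 7 (s2^-1): cancels prior s2. Stack: [s1^-1 s2^-1 s3^-1]
Gen 8 (s3): cancels prior s3^-1. Stack: [s1^-1 s2^-1]
Gen 9 (s2): cancels prior s2^-1. Stack: [s1^-1]
Gen 10 (s1): cancels prior s1^-1. Stack: []
Reduced word: (empty)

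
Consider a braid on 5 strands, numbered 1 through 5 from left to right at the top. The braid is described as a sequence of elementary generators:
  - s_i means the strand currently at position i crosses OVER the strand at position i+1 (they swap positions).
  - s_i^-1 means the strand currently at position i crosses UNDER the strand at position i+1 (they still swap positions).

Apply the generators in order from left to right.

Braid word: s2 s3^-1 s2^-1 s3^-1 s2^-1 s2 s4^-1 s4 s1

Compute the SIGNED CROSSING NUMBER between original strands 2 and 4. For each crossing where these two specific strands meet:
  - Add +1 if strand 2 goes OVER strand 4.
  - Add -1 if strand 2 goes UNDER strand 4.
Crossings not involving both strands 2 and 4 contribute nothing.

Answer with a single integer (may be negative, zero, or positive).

Gen 1: crossing 2x3. Both 2&4? no. Sum: 0
Gen 2: 2 under 4. Both 2&4? yes. Contrib: -1. Sum: -1
Gen 3: crossing 3x4. Both 2&4? no. Sum: -1
Gen 4: crossing 3x2. Both 2&4? no. Sum: -1
Gen 5: 4 under 2. Both 2&4? yes. Contrib: +1. Sum: 0
Gen 6: 2 over 4. Both 2&4? yes. Contrib: +1. Sum: 1
Gen 7: crossing 3x5. Both 2&4? no. Sum: 1
Gen 8: crossing 5x3. Both 2&4? no. Sum: 1
Gen 9: crossing 1x4. Both 2&4? no. Sum: 1

Answer: 1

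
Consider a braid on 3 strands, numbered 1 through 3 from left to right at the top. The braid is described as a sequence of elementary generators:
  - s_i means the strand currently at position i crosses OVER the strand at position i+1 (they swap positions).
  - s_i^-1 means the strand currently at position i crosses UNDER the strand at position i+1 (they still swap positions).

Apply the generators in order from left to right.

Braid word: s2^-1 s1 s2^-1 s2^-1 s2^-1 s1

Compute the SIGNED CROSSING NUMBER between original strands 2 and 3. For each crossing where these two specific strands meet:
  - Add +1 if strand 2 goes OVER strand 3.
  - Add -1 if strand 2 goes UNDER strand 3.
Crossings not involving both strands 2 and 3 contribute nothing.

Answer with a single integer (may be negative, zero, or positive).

Answer: -2

Derivation:
Gen 1: 2 under 3. Both 2&3? yes. Contrib: -1. Sum: -1
Gen 2: crossing 1x3. Both 2&3? no. Sum: -1
Gen 3: crossing 1x2. Both 2&3? no. Sum: -1
Gen 4: crossing 2x1. Both 2&3? no. Sum: -1
Gen 5: crossing 1x2. Both 2&3? no. Sum: -1
Gen 6: 3 over 2. Both 2&3? yes. Contrib: -1. Sum: -2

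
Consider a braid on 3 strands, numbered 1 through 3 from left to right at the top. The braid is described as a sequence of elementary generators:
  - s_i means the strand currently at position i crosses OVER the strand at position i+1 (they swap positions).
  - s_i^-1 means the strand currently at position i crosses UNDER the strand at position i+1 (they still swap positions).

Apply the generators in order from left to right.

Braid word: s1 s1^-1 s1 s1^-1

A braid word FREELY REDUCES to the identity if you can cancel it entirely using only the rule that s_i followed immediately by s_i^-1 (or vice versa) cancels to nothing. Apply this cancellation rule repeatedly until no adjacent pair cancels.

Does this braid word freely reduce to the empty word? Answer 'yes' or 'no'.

Answer: yes

Derivation:
Gen 1 (s1): push. Stack: [s1]
Gen 2 (s1^-1): cancels prior s1. Stack: []
Gen 3 (s1): push. Stack: [s1]
Gen 4 (s1^-1): cancels prior s1. Stack: []
Reduced word: (empty)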